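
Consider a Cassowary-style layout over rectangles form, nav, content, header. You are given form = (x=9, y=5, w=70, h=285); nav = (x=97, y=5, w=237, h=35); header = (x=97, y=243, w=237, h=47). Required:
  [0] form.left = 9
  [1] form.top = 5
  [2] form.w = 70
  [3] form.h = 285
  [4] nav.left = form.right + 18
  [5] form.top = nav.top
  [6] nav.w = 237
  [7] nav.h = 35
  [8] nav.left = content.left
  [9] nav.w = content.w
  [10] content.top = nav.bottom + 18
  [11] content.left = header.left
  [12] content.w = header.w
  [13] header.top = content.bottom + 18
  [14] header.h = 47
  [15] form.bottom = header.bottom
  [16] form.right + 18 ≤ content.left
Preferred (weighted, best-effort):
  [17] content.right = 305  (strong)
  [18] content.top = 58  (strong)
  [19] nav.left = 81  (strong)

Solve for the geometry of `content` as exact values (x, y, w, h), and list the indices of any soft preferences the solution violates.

content = (x=97, y=58, w=237, h=167)
violated soft preferences: 17, 19

1. content.x = 97  [nav.left = content.left]
2. content.w = 237  [nav.w = content.w]
3. content.y = 58  [content.top = nav.bottom + 18]
4. content.h = 167  [header.top = content.bottom + 18]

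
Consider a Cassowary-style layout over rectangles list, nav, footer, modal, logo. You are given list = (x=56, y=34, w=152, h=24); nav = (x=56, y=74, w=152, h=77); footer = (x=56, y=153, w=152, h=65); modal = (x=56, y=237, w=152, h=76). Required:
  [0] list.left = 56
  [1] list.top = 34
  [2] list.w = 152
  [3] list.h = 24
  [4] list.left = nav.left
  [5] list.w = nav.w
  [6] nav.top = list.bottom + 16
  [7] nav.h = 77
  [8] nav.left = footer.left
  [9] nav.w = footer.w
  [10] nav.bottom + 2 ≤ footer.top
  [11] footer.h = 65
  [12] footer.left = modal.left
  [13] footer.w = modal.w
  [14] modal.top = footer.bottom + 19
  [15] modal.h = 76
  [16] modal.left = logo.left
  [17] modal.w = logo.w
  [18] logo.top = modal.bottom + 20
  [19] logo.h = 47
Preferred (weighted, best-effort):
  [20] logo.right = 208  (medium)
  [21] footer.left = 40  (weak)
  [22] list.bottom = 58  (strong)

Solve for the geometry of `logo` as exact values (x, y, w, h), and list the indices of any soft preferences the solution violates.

1. logo.x = 56  [modal.left = logo.left]
2. logo.w = 152  [modal.w = logo.w]
3. logo.y = 333  [logo.top = modal.bottom + 20]
4. logo.h = 47  [logo.h = 47]

logo = (x=56, y=333, w=152, h=47)
violated soft preferences: 21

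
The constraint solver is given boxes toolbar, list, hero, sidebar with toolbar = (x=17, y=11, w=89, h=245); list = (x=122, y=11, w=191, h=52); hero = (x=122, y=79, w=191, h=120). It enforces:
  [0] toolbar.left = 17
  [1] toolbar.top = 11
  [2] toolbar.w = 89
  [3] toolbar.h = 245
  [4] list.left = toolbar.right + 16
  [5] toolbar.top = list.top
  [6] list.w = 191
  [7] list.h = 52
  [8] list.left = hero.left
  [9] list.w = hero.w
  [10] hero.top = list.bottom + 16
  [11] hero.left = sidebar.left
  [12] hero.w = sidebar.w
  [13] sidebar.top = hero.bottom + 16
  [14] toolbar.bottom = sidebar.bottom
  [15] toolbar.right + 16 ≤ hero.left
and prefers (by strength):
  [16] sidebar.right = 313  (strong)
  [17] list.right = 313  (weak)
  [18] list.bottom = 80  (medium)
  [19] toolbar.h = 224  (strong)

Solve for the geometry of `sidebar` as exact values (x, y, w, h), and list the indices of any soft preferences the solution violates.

1. sidebar.x = 122  [hero.left = sidebar.left]
2. sidebar.w = 191  [hero.w = sidebar.w]
3. sidebar.y = 215  [sidebar.top = hero.bottom + 16]
4. sidebar.h = 41  [toolbar.bottom = sidebar.bottom]

sidebar = (x=122, y=215, w=191, h=41)
violated soft preferences: 18, 19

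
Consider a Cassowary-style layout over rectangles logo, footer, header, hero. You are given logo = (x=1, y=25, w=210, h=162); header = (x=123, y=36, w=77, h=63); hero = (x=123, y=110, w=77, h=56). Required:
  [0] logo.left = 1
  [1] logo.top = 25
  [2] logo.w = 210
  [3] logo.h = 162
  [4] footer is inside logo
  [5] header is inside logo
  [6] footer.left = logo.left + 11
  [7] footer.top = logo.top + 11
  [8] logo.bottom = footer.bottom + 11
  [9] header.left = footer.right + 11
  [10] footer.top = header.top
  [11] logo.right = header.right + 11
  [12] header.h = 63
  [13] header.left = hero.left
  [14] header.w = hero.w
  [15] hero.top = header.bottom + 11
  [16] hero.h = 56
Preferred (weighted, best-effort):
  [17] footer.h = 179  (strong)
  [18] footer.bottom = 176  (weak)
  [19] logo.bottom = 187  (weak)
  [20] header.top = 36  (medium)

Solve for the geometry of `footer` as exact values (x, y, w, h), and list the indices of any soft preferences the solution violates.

footer = (x=12, y=36, w=100, h=140)
violated soft preferences: 17

1. footer.x = 12  [footer.left = logo.left + 11]
2. footer.y = 36  [footer.top = logo.top + 11]
3. footer.h = 140  [logo.bottom = footer.bottom + 11]
4. footer.w = 100  [header.left = footer.right + 11]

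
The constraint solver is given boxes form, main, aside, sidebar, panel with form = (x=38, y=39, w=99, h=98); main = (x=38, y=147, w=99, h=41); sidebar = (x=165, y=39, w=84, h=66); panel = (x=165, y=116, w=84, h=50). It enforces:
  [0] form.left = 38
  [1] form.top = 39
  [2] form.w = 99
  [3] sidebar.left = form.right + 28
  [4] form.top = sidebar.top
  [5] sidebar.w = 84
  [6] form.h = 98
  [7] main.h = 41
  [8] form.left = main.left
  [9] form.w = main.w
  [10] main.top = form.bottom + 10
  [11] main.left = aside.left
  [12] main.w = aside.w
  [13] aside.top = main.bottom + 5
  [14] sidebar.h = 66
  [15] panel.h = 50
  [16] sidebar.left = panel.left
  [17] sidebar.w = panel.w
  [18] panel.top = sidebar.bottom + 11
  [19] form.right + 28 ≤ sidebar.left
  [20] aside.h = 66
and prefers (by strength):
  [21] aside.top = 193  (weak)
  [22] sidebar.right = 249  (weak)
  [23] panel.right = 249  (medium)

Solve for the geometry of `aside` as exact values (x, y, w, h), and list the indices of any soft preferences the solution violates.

1. aside.x = 38  [main.left = aside.left]
2. aside.w = 99  [main.w = aside.w]
3. aside.y = 193  [aside.top = main.bottom + 5]
4. aside.h = 66  [aside.h = 66]

aside = (x=38, y=193, w=99, h=66)
violated soft preferences: none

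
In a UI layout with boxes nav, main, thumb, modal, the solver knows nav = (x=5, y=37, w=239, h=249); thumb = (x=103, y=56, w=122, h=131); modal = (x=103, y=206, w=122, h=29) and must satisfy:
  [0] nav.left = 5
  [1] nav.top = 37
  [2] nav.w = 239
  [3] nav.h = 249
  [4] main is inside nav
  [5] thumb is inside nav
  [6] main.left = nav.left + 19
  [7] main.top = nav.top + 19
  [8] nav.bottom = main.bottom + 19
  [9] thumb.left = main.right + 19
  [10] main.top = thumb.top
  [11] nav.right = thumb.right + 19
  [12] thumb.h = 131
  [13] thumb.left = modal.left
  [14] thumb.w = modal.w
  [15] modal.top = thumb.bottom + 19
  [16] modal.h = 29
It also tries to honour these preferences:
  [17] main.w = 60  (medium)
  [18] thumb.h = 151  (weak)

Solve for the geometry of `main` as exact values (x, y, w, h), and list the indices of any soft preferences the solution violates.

1. main.x = 24  [main.left = nav.left + 19]
2. main.y = 56  [main.top = nav.top + 19]
3. main.h = 211  [nav.bottom = main.bottom + 19]
4. main.w = 60  [thumb.left = main.right + 19]

main = (x=24, y=56, w=60, h=211)
violated soft preferences: 18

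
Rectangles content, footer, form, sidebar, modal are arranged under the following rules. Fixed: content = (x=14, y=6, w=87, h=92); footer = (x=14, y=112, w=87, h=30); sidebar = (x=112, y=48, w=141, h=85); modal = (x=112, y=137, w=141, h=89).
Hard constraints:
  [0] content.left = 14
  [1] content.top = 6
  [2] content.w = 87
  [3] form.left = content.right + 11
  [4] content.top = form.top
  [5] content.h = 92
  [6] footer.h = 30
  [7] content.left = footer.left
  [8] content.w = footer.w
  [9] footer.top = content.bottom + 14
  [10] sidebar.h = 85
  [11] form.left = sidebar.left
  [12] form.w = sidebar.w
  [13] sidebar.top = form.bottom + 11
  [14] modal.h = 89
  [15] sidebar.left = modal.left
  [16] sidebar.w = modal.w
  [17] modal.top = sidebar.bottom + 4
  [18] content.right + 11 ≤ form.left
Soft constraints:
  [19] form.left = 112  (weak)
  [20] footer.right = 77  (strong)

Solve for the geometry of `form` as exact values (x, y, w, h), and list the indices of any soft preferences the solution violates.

form = (x=112, y=6, w=141, h=31)
violated soft preferences: 20

1. form.x = 112  [form.left = content.right + 11]
2. form.y = 6  [content.top = form.top]
3. form.w = 141  [form.w = sidebar.w]
4. form.h = 31  [sidebar.top = form.bottom + 11]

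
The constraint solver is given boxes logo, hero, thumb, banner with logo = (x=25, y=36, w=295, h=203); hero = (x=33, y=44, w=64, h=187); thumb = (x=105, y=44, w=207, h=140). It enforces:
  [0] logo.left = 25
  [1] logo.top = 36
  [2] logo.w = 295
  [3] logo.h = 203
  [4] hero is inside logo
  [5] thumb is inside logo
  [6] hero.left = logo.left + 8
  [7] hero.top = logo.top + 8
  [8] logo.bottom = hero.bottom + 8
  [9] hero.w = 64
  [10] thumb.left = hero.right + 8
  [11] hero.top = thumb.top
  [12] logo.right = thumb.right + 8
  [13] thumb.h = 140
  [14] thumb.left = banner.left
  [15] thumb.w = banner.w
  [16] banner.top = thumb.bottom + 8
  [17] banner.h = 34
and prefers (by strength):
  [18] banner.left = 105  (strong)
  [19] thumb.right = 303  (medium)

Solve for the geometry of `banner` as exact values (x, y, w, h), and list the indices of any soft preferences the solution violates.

banner = (x=105, y=192, w=207, h=34)
violated soft preferences: 19

1. banner.x = 105  [thumb.left = banner.left]
2. banner.w = 207  [thumb.w = banner.w]
3. banner.y = 192  [banner.top = thumb.bottom + 8]
4. banner.h = 34  [banner.h = 34]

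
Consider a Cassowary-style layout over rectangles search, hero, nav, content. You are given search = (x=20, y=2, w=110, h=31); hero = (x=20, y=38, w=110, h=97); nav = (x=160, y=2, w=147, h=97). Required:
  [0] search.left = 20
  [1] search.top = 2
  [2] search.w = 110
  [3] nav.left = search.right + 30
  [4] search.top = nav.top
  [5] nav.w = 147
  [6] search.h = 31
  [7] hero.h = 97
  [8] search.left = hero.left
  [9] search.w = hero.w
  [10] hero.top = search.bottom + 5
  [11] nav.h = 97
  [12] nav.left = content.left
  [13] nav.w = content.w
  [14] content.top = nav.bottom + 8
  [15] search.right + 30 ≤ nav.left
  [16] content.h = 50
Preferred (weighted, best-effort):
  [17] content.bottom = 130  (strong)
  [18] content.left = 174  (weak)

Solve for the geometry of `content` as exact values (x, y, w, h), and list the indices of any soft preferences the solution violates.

content = (x=160, y=107, w=147, h=50)
violated soft preferences: 17, 18

1. content.x = 160  [nav.left = content.left]
2. content.w = 147  [nav.w = content.w]
3. content.y = 107  [content.top = nav.bottom + 8]
4. content.h = 50  [content.h = 50]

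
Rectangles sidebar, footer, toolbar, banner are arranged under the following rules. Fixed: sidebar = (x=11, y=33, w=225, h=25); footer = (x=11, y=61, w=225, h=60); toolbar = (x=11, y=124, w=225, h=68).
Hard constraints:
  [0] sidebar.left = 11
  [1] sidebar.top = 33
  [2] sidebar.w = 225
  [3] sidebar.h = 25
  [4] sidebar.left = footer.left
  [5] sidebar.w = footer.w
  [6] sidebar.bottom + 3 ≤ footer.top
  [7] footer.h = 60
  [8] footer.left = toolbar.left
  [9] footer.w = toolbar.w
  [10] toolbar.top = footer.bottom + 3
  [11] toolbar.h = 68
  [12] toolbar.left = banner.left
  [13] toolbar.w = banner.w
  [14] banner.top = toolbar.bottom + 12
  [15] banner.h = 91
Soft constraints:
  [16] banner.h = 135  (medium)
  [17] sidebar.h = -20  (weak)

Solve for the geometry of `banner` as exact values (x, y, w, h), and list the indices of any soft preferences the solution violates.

banner = (x=11, y=204, w=225, h=91)
violated soft preferences: 16, 17

1. banner.x = 11  [toolbar.left = banner.left]
2. banner.w = 225  [toolbar.w = banner.w]
3. banner.y = 204  [banner.top = toolbar.bottom + 12]
4. banner.h = 91  [banner.h = 91]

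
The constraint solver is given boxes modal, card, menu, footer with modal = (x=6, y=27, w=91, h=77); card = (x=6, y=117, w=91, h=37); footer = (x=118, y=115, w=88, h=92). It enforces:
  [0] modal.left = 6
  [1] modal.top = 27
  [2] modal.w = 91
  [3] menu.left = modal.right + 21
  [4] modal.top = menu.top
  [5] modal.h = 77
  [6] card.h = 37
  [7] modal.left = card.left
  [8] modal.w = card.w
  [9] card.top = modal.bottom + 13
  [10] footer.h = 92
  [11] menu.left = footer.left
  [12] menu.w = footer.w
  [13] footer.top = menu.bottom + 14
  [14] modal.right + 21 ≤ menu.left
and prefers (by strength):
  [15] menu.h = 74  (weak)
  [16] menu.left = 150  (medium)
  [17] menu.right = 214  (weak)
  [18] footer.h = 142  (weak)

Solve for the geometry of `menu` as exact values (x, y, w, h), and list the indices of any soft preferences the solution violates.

menu = (x=118, y=27, w=88, h=74)
violated soft preferences: 16, 17, 18

1. menu.x = 118  [menu.left = modal.right + 21]
2. menu.y = 27  [modal.top = menu.top]
3. menu.w = 88  [menu.w = footer.w]
4. menu.h = 74  [footer.top = menu.bottom + 14]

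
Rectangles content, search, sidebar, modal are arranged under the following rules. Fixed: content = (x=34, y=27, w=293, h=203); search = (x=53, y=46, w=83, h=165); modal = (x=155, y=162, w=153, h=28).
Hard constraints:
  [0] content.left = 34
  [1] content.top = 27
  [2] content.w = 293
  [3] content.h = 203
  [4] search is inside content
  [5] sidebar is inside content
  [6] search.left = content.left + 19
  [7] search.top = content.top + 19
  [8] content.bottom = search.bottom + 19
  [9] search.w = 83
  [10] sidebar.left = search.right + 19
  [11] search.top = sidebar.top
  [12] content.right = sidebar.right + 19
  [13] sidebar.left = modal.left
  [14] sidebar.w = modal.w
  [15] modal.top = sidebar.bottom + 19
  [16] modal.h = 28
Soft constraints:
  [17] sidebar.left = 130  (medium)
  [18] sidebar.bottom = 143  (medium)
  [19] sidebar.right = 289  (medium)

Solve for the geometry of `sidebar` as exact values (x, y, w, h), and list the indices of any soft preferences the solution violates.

1. sidebar.x = 155  [sidebar.left = search.right + 19]
2. sidebar.y = 46  [search.top = sidebar.top]
3. sidebar.w = 153  [content.right = sidebar.right + 19]
4. sidebar.h = 97  [modal.top = sidebar.bottom + 19]

sidebar = (x=155, y=46, w=153, h=97)
violated soft preferences: 17, 19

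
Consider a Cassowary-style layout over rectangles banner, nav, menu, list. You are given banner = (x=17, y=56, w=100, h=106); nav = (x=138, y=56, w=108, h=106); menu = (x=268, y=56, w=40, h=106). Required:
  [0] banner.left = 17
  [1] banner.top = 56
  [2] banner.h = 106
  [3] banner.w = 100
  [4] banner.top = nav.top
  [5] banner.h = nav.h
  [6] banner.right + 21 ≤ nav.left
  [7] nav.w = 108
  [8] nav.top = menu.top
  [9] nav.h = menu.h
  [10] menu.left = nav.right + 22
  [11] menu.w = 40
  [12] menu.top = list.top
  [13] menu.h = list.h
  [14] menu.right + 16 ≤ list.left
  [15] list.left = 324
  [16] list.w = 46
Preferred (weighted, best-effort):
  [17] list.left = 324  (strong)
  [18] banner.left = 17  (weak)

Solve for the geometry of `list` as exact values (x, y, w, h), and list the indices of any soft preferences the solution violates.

list = (x=324, y=56, w=46, h=106)
violated soft preferences: none

1. list.y = 56  [menu.top = list.top]
2. list.h = 106  [menu.h = list.h]
3. list.x = 324  [list.left = 324]
4. list.w = 46  [list.w = 46]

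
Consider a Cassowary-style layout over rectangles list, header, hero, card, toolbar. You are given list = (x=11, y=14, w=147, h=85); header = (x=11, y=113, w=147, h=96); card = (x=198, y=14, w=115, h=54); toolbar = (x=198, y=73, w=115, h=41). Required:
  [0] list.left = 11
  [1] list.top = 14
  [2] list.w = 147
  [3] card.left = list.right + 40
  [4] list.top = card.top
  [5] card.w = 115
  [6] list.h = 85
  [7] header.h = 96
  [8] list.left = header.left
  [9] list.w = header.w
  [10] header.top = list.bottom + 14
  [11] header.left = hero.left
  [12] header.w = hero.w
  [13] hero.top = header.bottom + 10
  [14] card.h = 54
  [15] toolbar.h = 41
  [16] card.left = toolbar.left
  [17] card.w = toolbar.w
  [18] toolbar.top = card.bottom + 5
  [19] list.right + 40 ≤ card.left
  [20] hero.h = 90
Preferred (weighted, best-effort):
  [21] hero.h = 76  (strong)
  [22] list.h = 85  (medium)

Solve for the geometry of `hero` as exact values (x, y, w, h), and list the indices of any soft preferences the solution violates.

1. hero.x = 11  [header.left = hero.left]
2. hero.w = 147  [header.w = hero.w]
3. hero.y = 219  [hero.top = header.bottom + 10]
4. hero.h = 90  [hero.h = 90]

hero = (x=11, y=219, w=147, h=90)
violated soft preferences: 21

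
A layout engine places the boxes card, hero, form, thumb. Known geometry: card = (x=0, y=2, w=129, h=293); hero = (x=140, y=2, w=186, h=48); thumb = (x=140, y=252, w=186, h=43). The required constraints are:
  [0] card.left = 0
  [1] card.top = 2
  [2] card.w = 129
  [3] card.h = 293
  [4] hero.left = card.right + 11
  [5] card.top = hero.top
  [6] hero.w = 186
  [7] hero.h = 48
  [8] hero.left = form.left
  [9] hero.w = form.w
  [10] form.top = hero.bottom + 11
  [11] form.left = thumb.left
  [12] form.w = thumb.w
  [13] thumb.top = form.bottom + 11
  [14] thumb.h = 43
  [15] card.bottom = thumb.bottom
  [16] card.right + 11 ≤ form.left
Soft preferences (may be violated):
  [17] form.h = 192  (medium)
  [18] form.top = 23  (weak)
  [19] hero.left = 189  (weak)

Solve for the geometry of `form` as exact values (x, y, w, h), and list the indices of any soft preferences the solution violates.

form = (x=140, y=61, w=186, h=180)
violated soft preferences: 17, 18, 19

1. form.x = 140  [hero.left = form.left]
2. form.w = 186  [hero.w = form.w]
3. form.y = 61  [form.top = hero.bottom + 11]
4. form.h = 180  [thumb.top = form.bottom + 11]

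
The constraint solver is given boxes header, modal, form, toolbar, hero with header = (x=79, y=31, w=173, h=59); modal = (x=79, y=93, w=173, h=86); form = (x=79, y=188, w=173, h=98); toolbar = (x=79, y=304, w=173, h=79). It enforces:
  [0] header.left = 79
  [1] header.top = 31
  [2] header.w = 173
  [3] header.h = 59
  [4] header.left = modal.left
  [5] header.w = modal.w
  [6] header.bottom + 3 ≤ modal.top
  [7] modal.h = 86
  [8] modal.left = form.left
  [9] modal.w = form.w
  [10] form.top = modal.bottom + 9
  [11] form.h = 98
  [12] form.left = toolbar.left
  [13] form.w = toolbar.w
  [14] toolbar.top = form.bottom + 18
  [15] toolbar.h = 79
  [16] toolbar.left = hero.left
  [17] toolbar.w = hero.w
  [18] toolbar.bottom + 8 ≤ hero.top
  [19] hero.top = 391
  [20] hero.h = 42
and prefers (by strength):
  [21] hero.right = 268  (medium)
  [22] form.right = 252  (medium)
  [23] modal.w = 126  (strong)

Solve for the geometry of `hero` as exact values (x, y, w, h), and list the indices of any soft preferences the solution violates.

hero = (x=79, y=391, w=173, h=42)
violated soft preferences: 21, 23

1. hero.x = 79  [toolbar.left = hero.left]
2. hero.w = 173  [toolbar.w = hero.w]
3. hero.y = 391  [hero.top = 391]
4. hero.h = 42  [hero.h = 42]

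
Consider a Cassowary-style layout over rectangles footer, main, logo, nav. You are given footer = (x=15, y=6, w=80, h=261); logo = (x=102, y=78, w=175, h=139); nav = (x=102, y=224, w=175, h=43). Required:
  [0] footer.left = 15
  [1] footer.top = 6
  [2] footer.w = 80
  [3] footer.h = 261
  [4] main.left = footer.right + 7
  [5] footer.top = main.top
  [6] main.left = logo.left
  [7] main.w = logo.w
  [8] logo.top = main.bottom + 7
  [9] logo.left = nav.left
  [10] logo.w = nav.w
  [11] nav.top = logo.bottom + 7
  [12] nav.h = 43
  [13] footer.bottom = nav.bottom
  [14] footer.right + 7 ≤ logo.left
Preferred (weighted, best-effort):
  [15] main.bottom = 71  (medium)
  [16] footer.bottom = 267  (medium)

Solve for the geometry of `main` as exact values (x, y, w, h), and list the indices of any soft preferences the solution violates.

main = (x=102, y=6, w=175, h=65)
violated soft preferences: none

1. main.x = 102  [main.left = footer.right + 7]
2. main.y = 6  [footer.top = main.top]
3. main.w = 175  [main.w = logo.w]
4. main.h = 65  [logo.top = main.bottom + 7]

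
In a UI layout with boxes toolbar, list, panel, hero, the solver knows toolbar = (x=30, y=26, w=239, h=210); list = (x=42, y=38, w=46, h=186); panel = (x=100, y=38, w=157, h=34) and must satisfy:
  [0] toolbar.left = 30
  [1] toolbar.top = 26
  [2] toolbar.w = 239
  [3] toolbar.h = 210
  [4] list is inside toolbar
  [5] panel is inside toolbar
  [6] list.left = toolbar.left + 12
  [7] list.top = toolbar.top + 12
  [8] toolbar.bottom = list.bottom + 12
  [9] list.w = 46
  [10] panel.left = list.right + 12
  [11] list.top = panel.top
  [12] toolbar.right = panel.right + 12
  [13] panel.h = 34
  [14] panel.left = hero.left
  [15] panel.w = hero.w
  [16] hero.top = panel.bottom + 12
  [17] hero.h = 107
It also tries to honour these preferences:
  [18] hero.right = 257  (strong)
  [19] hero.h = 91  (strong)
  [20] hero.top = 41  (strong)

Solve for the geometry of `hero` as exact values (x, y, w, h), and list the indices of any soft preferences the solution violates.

hero = (x=100, y=84, w=157, h=107)
violated soft preferences: 19, 20

1. hero.x = 100  [panel.left = hero.left]
2. hero.w = 157  [panel.w = hero.w]
3. hero.y = 84  [hero.top = panel.bottom + 12]
4. hero.h = 107  [hero.h = 107]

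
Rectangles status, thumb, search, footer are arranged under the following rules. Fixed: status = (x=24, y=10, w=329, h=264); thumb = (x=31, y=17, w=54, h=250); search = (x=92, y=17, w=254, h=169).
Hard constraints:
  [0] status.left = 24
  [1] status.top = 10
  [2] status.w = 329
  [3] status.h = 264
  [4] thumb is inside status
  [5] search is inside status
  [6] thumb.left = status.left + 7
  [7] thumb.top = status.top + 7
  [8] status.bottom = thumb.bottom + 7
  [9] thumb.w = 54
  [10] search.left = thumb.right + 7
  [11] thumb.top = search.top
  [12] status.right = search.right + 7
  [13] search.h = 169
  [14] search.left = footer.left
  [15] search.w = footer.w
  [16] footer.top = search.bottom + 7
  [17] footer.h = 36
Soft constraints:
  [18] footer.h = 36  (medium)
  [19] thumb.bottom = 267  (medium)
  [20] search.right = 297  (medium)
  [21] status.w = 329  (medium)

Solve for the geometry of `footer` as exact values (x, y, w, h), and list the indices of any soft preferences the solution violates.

footer = (x=92, y=193, w=254, h=36)
violated soft preferences: 20

1. footer.x = 92  [search.left = footer.left]
2. footer.w = 254  [search.w = footer.w]
3. footer.y = 193  [footer.top = search.bottom + 7]
4. footer.h = 36  [footer.h = 36]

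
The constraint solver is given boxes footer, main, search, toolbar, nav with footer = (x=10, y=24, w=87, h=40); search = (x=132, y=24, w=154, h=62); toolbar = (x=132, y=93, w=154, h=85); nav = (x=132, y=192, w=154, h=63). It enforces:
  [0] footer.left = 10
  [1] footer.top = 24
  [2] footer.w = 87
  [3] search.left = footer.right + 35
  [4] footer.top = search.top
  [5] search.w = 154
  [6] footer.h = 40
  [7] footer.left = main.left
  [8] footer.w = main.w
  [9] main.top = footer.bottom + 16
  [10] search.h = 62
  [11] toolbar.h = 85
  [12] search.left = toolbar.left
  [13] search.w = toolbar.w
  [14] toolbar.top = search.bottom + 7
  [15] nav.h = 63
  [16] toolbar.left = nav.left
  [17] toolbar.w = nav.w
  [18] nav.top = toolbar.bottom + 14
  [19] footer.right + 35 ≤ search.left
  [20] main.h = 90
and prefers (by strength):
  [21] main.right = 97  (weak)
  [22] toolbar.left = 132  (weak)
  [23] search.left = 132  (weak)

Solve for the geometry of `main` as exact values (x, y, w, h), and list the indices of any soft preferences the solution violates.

1. main.x = 10  [footer.left = main.left]
2. main.w = 87  [footer.w = main.w]
3. main.y = 80  [main.top = footer.bottom + 16]
4. main.h = 90  [main.h = 90]

main = (x=10, y=80, w=87, h=90)
violated soft preferences: none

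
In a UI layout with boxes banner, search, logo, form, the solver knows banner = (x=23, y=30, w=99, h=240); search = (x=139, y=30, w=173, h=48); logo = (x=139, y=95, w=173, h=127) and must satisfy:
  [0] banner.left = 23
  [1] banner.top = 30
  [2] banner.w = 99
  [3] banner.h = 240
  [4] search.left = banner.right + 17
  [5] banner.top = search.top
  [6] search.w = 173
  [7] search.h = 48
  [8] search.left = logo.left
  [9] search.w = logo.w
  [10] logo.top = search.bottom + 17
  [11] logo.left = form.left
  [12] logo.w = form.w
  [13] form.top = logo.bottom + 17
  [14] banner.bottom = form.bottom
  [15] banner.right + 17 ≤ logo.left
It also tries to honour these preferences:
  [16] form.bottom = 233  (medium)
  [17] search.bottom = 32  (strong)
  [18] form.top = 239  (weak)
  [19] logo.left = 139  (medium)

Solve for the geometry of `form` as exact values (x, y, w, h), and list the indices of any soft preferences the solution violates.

1. form.x = 139  [logo.left = form.left]
2. form.w = 173  [logo.w = form.w]
3. form.y = 239  [form.top = logo.bottom + 17]
4. form.h = 31  [banner.bottom = form.bottom]

form = (x=139, y=239, w=173, h=31)
violated soft preferences: 16, 17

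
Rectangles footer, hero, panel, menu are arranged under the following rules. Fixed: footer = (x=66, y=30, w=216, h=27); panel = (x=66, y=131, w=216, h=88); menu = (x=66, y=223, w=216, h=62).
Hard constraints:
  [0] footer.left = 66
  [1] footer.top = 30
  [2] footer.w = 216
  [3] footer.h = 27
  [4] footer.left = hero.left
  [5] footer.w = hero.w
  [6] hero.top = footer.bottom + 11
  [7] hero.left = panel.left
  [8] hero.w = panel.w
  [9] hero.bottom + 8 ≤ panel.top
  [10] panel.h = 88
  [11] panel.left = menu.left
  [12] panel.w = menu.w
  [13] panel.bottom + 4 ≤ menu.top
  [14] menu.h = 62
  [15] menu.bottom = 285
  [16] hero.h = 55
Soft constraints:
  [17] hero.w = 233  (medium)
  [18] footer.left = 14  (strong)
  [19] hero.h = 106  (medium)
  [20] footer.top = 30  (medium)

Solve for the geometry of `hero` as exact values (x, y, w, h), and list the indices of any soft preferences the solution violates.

1. hero.x = 66  [footer.left = hero.left]
2. hero.w = 216  [footer.w = hero.w]
3. hero.y = 68  [hero.top = footer.bottom + 11]
4. hero.h = 55  [hero.h = 55]

hero = (x=66, y=68, w=216, h=55)
violated soft preferences: 17, 18, 19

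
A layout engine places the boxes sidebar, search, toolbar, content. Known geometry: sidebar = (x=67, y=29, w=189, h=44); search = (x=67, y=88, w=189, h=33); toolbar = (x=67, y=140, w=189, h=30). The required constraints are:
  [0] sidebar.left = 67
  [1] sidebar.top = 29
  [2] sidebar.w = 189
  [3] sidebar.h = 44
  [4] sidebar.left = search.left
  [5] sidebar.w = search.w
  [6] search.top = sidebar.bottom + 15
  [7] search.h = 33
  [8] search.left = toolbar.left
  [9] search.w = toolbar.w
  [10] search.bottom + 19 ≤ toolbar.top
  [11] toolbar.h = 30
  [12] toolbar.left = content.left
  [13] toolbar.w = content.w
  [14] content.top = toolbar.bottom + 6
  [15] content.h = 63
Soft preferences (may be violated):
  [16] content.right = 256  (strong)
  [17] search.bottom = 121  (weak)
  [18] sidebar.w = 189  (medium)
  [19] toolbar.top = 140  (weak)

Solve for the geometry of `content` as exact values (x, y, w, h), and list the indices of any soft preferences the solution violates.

1. content.x = 67  [toolbar.left = content.left]
2. content.w = 189  [toolbar.w = content.w]
3. content.y = 176  [content.top = toolbar.bottom + 6]
4. content.h = 63  [content.h = 63]

content = (x=67, y=176, w=189, h=63)
violated soft preferences: none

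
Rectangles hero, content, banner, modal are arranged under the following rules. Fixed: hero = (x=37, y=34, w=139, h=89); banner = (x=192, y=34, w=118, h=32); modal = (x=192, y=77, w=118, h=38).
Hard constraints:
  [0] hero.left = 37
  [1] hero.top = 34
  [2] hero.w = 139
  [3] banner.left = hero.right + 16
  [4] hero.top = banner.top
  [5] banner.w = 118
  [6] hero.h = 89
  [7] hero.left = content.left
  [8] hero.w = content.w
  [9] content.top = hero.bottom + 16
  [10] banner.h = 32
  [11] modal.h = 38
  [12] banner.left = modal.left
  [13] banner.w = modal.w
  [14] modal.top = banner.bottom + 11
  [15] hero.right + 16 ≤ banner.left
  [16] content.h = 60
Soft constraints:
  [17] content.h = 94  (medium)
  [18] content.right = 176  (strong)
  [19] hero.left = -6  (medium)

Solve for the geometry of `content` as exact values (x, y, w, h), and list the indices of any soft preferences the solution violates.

content = (x=37, y=139, w=139, h=60)
violated soft preferences: 17, 19

1. content.x = 37  [hero.left = content.left]
2. content.w = 139  [hero.w = content.w]
3. content.y = 139  [content.top = hero.bottom + 16]
4. content.h = 60  [content.h = 60]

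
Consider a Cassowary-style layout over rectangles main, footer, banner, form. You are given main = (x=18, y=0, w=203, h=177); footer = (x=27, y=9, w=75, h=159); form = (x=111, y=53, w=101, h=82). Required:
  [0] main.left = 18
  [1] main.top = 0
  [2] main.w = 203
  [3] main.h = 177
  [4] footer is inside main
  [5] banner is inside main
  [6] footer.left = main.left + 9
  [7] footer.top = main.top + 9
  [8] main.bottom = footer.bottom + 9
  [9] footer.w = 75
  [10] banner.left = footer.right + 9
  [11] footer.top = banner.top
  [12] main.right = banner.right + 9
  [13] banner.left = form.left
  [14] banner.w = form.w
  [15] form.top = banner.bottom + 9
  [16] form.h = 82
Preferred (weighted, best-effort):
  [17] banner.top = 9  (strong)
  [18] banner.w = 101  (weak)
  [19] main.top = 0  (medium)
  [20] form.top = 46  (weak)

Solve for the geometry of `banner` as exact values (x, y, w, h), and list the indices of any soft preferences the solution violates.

banner = (x=111, y=9, w=101, h=35)
violated soft preferences: 20

1. banner.x = 111  [banner.left = footer.right + 9]
2. banner.y = 9  [footer.top = banner.top]
3. banner.w = 101  [main.right = banner.right + 9]
4. banner.h = 35  [form.top = banner.bottom + 9]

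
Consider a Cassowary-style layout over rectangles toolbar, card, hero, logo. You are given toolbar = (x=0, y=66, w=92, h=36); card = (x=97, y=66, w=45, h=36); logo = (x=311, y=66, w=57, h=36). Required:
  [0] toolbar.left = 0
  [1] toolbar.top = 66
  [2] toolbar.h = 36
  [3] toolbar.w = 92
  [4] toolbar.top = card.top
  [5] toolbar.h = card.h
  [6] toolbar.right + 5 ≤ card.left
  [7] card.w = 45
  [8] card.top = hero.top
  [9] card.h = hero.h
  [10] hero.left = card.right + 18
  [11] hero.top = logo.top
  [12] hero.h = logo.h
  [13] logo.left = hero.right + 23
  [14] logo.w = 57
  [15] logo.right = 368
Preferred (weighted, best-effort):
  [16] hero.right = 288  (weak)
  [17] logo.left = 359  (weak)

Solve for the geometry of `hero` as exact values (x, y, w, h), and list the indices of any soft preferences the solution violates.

hero = (x=160, y=66, w=128, h=36)
violated soft preferences: 17

1. hero.y = 66  [card.top = hero.top]
2. hero.h = 36  [card.h = hero.h]
3. hero.x = 160  [hero.left = card.right + 18]
4. hero.w = 128  [logo.left = hero.right + 23]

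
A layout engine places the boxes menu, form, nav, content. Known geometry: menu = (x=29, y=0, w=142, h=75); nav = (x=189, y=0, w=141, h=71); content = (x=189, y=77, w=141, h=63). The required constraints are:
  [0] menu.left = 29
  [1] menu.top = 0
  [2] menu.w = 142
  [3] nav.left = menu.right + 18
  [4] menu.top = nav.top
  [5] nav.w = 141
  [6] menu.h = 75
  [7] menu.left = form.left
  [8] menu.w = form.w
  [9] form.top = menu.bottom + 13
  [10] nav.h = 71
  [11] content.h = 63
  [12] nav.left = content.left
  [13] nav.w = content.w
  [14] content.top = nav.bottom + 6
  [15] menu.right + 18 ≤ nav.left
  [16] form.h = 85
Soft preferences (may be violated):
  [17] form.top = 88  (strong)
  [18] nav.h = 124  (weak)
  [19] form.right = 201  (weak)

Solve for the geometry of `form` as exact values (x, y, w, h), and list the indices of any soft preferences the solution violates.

1. form.x = 29  [menu.left = form.left]
2. form.w = 142  [menu.w = form.w]
3. form.y = 88  [form.top = menu.bottom + 13]
4. form.h = 85  [form.h = 85]

form = (x=29, y=88, w=142, h=85)
violated soft preferences: 18, 19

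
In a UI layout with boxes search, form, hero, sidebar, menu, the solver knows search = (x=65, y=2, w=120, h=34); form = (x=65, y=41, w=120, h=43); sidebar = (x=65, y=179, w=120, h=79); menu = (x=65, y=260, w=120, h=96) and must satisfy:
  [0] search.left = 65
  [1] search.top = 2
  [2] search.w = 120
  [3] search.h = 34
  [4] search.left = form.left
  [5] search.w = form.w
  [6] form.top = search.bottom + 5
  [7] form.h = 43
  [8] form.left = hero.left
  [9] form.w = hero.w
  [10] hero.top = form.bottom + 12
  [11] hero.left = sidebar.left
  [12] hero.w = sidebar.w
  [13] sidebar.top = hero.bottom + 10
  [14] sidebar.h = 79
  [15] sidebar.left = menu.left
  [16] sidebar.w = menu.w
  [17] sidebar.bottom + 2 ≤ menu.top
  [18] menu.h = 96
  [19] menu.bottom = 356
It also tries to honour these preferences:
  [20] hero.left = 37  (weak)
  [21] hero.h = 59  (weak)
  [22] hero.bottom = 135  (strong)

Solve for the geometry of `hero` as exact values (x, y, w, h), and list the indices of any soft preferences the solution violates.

1. hero.x = 65  [form.left = hero.left]
2. hero.w = 120  [form.w = hero.w]
3. hero.y = 96  [hero.top = form.bottom + 12]
4. hero.h = 73  [sidebar.top = hero.bottom + 10]

hero = (x=65, y=96, w=120, h=73)
violated soft preferences: 20, 21, 22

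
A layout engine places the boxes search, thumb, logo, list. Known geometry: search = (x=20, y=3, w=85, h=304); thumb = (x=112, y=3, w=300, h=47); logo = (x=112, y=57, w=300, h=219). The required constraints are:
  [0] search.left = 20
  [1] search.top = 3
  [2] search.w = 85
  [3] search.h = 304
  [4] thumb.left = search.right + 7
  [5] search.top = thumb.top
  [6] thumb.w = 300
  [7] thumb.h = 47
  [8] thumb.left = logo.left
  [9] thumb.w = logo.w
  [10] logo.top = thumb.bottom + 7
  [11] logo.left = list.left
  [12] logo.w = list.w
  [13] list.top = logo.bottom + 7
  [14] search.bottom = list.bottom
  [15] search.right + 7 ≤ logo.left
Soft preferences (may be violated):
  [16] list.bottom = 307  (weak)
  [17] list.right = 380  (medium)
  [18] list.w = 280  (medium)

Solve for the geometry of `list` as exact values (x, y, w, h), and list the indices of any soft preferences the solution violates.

list = (x=112, y=283, w=300, h=24)
violated soft preferences: 17, 18

1. list.x = 112  [logo.left = list.left]
2. list.w = 300  [logo.w = list.w]
3. list.y = 283  [list.top = logo.bottom + 7]
4. list.h = 24  [search.bottom = list.bottom]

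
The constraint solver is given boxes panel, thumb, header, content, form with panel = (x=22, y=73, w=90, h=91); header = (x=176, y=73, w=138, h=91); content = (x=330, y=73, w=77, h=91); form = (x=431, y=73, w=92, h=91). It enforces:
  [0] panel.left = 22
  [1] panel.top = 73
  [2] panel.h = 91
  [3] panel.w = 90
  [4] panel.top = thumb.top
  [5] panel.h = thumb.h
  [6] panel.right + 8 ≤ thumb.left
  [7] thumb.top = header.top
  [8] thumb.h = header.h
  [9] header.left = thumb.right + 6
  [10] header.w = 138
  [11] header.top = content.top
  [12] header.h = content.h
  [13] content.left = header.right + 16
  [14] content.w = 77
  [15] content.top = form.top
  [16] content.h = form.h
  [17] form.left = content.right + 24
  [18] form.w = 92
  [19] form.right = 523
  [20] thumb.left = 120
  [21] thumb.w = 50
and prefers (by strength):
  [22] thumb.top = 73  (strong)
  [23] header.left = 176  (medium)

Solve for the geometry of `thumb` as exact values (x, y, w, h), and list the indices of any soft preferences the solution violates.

thumb = (x=120, y=73, w=50, h=91)
violated soft preferences: none

1. thumb.y = 73  [panel.top = thumb.top]
2. thumb.h = 91  [panel.h = thumb.h]
3. thumb.x = 120  [thumb.left = 120]
4. thumb.w = 50  [thumb.w = 50]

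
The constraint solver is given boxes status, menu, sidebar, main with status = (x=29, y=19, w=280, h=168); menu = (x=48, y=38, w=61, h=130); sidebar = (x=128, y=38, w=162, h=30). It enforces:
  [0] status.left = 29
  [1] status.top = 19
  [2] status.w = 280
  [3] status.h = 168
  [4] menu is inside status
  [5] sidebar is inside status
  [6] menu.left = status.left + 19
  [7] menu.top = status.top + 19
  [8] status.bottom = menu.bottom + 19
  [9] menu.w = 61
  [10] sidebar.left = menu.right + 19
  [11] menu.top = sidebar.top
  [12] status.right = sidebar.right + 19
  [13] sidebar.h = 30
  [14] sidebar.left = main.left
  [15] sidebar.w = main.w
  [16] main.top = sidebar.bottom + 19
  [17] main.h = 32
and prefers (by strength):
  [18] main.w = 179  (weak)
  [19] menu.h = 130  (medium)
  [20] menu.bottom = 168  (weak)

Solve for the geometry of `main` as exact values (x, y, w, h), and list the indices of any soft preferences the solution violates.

main = (x=128, y=87, w=162, h=32)
violated soft preferences: 18

1. main.x = 128  [sidebar.left = main.left]
2. main.w = 162  [sidebar.w = main.w]
3. main.y = 87  [main.top = sidebar.bottom + 19]
4. main.h = 32  [main.h = 32]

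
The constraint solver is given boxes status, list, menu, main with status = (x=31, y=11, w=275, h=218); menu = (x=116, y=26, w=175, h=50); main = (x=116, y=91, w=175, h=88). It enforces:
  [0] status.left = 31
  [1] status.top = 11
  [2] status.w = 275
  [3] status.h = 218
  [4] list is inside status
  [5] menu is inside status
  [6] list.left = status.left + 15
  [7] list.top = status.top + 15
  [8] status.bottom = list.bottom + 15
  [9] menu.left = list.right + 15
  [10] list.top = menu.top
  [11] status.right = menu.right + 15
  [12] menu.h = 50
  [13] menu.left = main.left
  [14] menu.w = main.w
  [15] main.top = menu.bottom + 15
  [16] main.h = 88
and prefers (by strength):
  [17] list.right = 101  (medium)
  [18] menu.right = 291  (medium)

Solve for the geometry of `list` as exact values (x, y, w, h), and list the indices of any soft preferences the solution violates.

1. list.x = 46  [list.left = status.left + 15]
2. list.y = 26  [list.top = status.top + 15]
3. list.h = 188  [status.bottom = list.bottom + 15]
4. list.w = 55  [menu.left = list.right + 15]

list = (x=46, y=26, w=55, h=188)
violated soft preferences: none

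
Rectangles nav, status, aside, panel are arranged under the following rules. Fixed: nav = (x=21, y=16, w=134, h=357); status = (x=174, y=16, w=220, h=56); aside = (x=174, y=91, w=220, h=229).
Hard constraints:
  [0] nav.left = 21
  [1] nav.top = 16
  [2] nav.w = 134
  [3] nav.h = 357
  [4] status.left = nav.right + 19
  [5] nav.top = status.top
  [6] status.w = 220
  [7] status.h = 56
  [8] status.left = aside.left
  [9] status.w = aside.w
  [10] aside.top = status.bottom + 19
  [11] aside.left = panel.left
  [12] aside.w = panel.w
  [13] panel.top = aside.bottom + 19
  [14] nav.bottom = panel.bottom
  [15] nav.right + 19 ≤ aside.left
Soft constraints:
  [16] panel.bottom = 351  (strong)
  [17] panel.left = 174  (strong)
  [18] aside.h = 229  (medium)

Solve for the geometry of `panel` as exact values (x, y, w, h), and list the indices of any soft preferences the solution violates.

1. panel.x = 174  [aside.left = panel.left]
2. panel.w = 220  [aside.w = panel.w]
3. panel.y = 339  [panel.top = aside.bottom + 19]
4. panel.h = 34  [nav.bottom = panel.bottom]

panel = (x=174, y=339, w=220, h=34)
violated soft preferences: 16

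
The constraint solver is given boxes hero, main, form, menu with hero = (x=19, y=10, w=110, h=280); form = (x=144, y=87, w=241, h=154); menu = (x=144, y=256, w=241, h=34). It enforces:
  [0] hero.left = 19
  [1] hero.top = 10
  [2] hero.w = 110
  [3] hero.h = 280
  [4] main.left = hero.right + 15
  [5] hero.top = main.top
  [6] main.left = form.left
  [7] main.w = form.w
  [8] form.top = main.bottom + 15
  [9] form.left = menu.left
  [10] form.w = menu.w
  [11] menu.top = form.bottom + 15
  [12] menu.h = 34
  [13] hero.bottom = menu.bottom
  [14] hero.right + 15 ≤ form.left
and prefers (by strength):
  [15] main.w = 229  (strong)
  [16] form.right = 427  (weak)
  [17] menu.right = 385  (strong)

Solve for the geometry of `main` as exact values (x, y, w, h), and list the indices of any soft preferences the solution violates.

main = (x=144, y=10, w=241, h=62)
violated soft preferences: 15, 16

1. main.x = 144  [main.left = hero.right + 15]
2. main.y = 10  [hero.top = main.top]
3. main.w = 241  [main.w = form.w]
4. main.h = 62  [form.top = main.bottom + 15]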